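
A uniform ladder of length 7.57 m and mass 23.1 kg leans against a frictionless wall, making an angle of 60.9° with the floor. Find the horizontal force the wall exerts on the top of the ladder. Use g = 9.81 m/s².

N_wall ≈ 63.1 N

Taking torques about the foot of the ladder:
Ladder weight 23.1×9.81 = 226.6 N acts at 3.785 m along the ladder; its horizontal arm is 3.785·cos60.9° = 1.841 m → τ = 417.2 N·m clockwise.
Wall normal N acts horizontally at the top; its moment arm is the height L sinθ = 7.57·sin60.9° = 6.614 m, counterclockwise.
Setting net torque to zero: N × 6.614 = 417.2 → N = 63.1 N.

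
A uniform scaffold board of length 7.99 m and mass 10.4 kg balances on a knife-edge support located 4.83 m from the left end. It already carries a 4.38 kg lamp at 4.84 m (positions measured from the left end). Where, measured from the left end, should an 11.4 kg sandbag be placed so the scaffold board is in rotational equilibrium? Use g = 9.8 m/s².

About the knife-edge support (at 4.83 m from the left end):
Beam weight: 10.4 × 9.8 = 101.9 N down at 3.995 m → arm 0.835 m, τ = 101.9 × 0.835 = 85.09 N·m counterclockwise.
Lamp: 4.38 × 9.8 = 42.92 N down at 4.84 m → arm 0.01 m, τ = 42.92 × 0.01 = 0.4292 N·m clockwise.
Net moment of existing loads = 84.66 N·m counterclockwise.
The sandbag weighs 11.4 × 9.8 = 111.7 N and must supply an equal clockwise moment, so its lever arm about the knife-edge support is 84.66 / 111.7 = 0.758 m.
That puts it at 4.83 + 0.758 = 5.59 m from the left end.

x ≈ 5.59 m from the left end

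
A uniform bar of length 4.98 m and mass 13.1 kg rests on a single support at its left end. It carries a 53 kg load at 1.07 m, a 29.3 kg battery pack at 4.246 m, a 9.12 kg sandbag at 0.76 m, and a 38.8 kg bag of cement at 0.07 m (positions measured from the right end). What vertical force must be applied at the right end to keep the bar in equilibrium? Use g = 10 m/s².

Sum moments about the left end (the unknown pivot reaction has zero arm there).
Beam weight: 13.1 × 10 = 131 N down at 2.49 m → arm 2.49 m, τ = 131 × 2.49 = 326.2 N·m clockwise.
Load: 53 × 10 = 530 N down at 1.07 m → arm 3.91 m, τ = 530 × 3.91 = 2072 N·m clockwise.
Battery pack: 29.3 × 10 = 293 N down at 4.246 m → arm 0.734 m, τ = 293 × 0.734 = 215.1 N·m clockwise.
Sandbag: 9.12 × 10 = 91.2 N down at 0.76 m → arm 4.22 m, τ = 91.2 × 4.22 = 384.9 N·m clockwise.
Bag of cement: 38.8 × 10 = 388 N down at 0.07 m → arm 4.91 m, τ = 388 × 4.91 = 1905 N·m clockwise.
Net moment of the loads = 4903 N·m clockwise.
The upward force F acts at the right end, arm 4.98 m, giving F × 4.98 counterclockwise.
Balancing moments: F × 4.98 = 4903, giving F = 4903 / 4.98 = 985 N.

F ≈ 985 N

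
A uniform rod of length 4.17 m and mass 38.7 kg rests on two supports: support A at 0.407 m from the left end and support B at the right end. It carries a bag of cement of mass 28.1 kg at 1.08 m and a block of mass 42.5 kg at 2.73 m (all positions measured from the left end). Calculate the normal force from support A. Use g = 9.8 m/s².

R_A ≈ 596 N

About support B:
Beam weight: 38.7 × 9.8 = 379.3 N down at 2.085 m → arm 2.085 m, τ = 379.3 × 2.085 = 790.8 N·m counterclockwise.
Bag of cement: 28.1 × 9.8 = 275.4 N down at 1.08 m → arm 3.09 m, τ = 275.4 × 3.09 = 851 N·m counterclockwise.
Block: 42.5 × 9.8 = 416.5 N down at 2.73 m → arm 1.44 m, τ = 416.5 × 1.44 = 599.8 N·m counterclockwise.
Net load moment about support B = 2242 N·m counterclockwise.
Reaction R at support A is upward at 0.407 m, arm 3.763 m → moment R × 3.763 clockwise.
Balancing moments: R × 3.763 = 2242, giving R = 596 N.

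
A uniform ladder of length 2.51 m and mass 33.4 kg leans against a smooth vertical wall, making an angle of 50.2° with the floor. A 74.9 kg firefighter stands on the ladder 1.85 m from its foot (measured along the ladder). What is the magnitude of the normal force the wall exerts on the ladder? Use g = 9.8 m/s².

N_wall ≈ 587 N

Sum moments about the foot of the ladder (the floor normal and friction both act there and drop out).
Ladder weight 33.4×9.8 = 327.3 N acts at 1.255 m along the ladder; its horizontal arm is 1.255·cos50.2° = 0.8033 m → τ = 262.9 N·m clockwise.
Firefighter: 74.9×9.8 = 734 N at 1.85 m → arm 1.184 m → τ = 869.1 N·m clockwise.
Wall normal N acts horizontally at the top; its moment arm is the height L sinθ = 2.51·sin50.2° = 1.928 m, counterclockwise.
Setting net torque to zero: N × 1.928 = 1132 → N = 587 N.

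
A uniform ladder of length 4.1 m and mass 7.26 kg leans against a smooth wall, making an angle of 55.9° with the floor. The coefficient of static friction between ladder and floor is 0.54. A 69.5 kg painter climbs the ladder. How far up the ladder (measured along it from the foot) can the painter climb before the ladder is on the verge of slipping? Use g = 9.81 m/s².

d ≈ 3.4 m

Taking torques about the foot of the ladder:
Ladder weight 7.26×9.81 = 71.22 N acts at 2.05 m along the ladder; its horizontal arm is 2.05·cos55.9° = 1.149 m → τ = 81.83 N·m clockwise.
Painter weight 69.5×9.81 = 681.8 N at distance d → arm d·cos55.9° → τ = 681.8·d·0.5606 clockwise.
Wall normal N at the top has arm L sinθ = 3.395 m counterclockwise, so Στ = 0 gives N·3.395 = 81.83 + 382.2·d.
ΣFy = 0 ⇒ N_floor = 753 N, so the maximum friction is μ_s·N_floor = 0.54×753 = 406.6 N. ΣFx = 0 ⇒ N_wall = f, so at the slipping point N = 406.6 N.
Substituting: 406.6×3.395 = 81.83 + 382.2·d ⇒ d = (1380 − 81.83) / 382.2 = 3.4 m.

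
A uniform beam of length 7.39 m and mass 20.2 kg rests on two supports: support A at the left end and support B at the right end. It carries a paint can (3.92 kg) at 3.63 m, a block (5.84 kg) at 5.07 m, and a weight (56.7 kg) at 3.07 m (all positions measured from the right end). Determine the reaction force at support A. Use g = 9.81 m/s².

Taking torques about support B:
Beam weight: 20.2 × 9.81 = 198.2 N down at 3.695 m → arm 3.695 m, τ = 198.2 × 3.695 = 732.3 N·m counterclockwise.
Paint can: 3.92 × 9.81 = 38.46 N down at 3.63 m → arm 3.63 m, τ = 38.46 × 3.63 = 139.6 N·m counterclockwise.
Block: 5.84 × 9.81 = 57.29 N down at 5.07 m → arm 5.07 m, τ = 57.29 × 5.07 = 290.5 N·m counterclockwise.
Weight: 56.7 × 9.81 = 556.2 N down at 3.07 m → arm 3.07 m, τ = 556.2 × 3.07 = 1708 N·m counterclockwise.
Net load moment about support B = 2870 N·m counterclockwise.
Reaction R at support A is upward at 7.39 m, arm 7.39 m → moment R × 7.39 clockwise.
Στ = 0 ⇒ R × 7.39 = 2870 ⇒ R = 388 N.

R_A ≈ 388 N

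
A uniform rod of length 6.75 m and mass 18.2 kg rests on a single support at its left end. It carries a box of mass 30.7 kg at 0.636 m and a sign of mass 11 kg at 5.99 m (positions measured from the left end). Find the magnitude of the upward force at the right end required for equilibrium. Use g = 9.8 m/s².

About the left end:
Beam weight: 18.2 × 9.8 = 178.4 N down at 3.375 m → arm 3.375 m, τ = 178.4 × 3.375 = 602.1 N·m clockwise.
Box: 30.7 × 9.8 = 300.9 N down at 0.636 m → arm 0.636 m, τ = 300.9 × 0.636 = 191.4 N·m clockwise.
Sign: 11 × 9.8 = 107.8 N down at 5.99 m → arm 5.99 m, τ = 107.8 × 5.99 = 645.7 N·m clockwise.
Net moment of the loads = 1439 N·m clockwise.
The upward force F acts at the right end, arm 6.75 m, giving F × 6.75 counterclockwise.
Setting net torque to zero: F × 6.75 = 1439 → F = 1439 / 6.75 = 213 N.

F ≈ 213 N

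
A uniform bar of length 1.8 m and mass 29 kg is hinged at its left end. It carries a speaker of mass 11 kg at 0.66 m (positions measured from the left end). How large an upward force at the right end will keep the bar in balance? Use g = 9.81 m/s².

Choose the left end as the axis so the unknown pivot reaction has zero arm there.
Beam weight: 29 × 9.81 = 284.5 N down at 0.9 m → arm 0.9 m, τ = 284.5 × 0.9 = 256.1 N·m clockwise.
Speaker: 11 × 9.81 = 107.9 N down at 0.66 m → arm 0.66 m, τ = 107.9 × 0.66 = 71.21 N·m clockwise.
Net moment of the loads = 327.3 N·m clockwise.
The upward force F acts at the right end, arm 1.8 m, giving F × 1.8 counterclockwise.
Setting net torque to zero: F × 1.8 = 327.3 → F = 327.3 / 1.8 = 182 N.

F ≈ 182 N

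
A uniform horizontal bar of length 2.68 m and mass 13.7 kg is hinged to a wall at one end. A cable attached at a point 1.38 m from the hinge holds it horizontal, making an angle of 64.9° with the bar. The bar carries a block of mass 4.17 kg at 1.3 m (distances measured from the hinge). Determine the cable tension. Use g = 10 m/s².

T ≈ 190 N

Sum moments about the hinge (the unknown hinge reaction has zero arm there).
Beam weight: 13.7 × 10 = 137 N down at 1.34 m → arm 1.34 m, τ = 137 × 1.34 = 183.6 N·m clockwise.
Block: 4.17 × 10 = 41.7 N down at 1.3 m → arm 1.3 m, τ = 41.7 × 1.3 = 54.21 N·m clockwise.
Total clockwise load moment = 237.8 N·m.
The cable tension T acts at 1.38 m; only its component perpendicular to the bar, T sinθ, produces torque. sin 64.9° = 0.9056.
Στ = 0 ⇒ T × 1.38 × 0.9056 = 237.8 ⇒ T = 237.8 / 1.25 = 190 N.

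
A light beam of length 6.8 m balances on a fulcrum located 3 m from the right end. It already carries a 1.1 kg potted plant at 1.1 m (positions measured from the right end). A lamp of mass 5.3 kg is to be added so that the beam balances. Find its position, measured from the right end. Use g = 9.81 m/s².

x ≈ 3.39 m from the right end

Taking torques about the fulcrum (at 3 m from the right end):
Potted plant: 1.1 × 9.81 = 10.79 N down at 1.1 m → arm 1.9 m, τ = 10.79 × 1.9 = 20.5 N·m clockwise.
Net moment of existing loads = 20.5 N·m clockwise.
The lamp weighs 5.3 × 9.81 = 51.99 N and must supply an equal counterclockwise moment, so its lever arm about the fulcrum is 20.5 / 51.99 = 0.394 m.
That puts it at 3 + 0.394 = 3.39 m from the right end.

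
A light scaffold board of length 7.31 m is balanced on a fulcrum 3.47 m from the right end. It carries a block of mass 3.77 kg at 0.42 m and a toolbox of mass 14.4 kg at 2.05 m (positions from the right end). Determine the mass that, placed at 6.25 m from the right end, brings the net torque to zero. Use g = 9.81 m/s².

Taking torques about the fulcrum (at 3.47 m from the right end):
Block: 3.77 × 9.81 = 36.98 N down at 0.42 m → arm 3.05 m, τ = 36.98 × 3.05 = 112.8 N·m clockwise.
Toolbox: 14.4 × 9.81 = 141.3 N down at 2.05 m → arm 1.42 m, τ = 141.3 × 1.42 = 200.6 N·m clockwise.
Net moment of known loads = 313.4 N·m clockwise.
An unknown mass m at 6.25 m has arm 2.78 m; its moment is m·g·2.78 counterclockwise.
For rotational equilibrium, m × 9.81 × 2.78 = 313.4, so m = 313.4 / (9.81 × 2.78) = 11.5 kg.

m ≈ 11.5 kg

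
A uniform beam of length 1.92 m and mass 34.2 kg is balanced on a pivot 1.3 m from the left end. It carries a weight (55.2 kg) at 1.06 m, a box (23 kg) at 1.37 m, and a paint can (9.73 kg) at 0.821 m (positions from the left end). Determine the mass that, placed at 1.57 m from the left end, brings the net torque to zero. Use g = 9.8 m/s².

m ≈ 103 kg

Sum moments about the pivot (at 1.3 m from the left end) (the support reaction has zero arm there).
Beam weight: 34.2 × 9.8 = 335.2 N down at 0.96 m → arm 0.34 m, τ = 335.2 × 0.34 = 114 N·m counterclockwise.
Weight: 55.2 × 9.8 = 541 N down at 1.06 m → arm 0.24 m, τ = 541 × 0.24 = 129.8 N·m counterclockwise.
Box: 23 × 9.8 = 225.4 N down at 1.37 m → arm 0.07 m, τ = 225.4 × 0.07 = 15.78 N·m clockwise.
Paint can: 9.73 × 9.8 = 95.35 N down at 0.821 m → arm 0.479 m, τ = 95.35 × 0.479 = 45.67 N·m counterclockwise.
Net moment of known loads = 273.7 N·m counterclockwise.
An unknown mass m at 1.57 m has arm 0.27 m; its moment is m·g·0.27 clockwise.
Balancing moments: m × 9.8 × 0.27 = 273.7, giving m = 273.7 / (9.8 × 0.27) = 103 kg.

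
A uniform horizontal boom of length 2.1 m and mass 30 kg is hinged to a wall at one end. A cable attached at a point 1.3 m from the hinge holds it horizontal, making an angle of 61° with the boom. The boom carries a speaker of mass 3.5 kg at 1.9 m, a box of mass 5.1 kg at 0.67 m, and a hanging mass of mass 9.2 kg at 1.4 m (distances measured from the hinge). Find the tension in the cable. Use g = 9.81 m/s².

Take moments about the hinge.
Beam weight: 30 × 9.81 = 294.3 N down at 1.05 m → arm 1.05 m, τ = 294.3 × 1.05 = 309 N·m clockwise.
Speaker: 3.5 × 9.81 = 34.34 N down at 1.9 m → arm 1.9 m, τ = 34.34 × 1.9 = 65.25 N·m clockwise.
Box: 5.1 × 9.81 = 50.03 N down at 0.67 m → arm 0.67 m, τ = 50.03 × 0.67 = 33.52 N·m clockwise.
Hanging mass: 9.2 × 9.81 = 90.25 N down at 1.4 m → arm 1.4 m, τ = 90.25 × 1.4 = 126.3 N·m clockwise.
Total clockwise load moment = 534.1 N·m.
The cable tension T acts at 1.3 m; only its component perpendicular to the boom, T sinθ, produces torque. sin 61° = 0.8746.
Balancing moments: T × 1.3 × 0.8746 = 534.1, giving T = 534.1 / 1.137 = 470 N.

T ≈ 470 N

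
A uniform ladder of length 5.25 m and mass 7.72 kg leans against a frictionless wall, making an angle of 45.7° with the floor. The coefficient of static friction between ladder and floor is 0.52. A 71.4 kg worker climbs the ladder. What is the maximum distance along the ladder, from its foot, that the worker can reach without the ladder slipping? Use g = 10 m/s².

About the foot of the ladder:
Ladder weight 7.72×10 = 77.2 N acts at 2.625 m along the ladder; its horizontal arm is 2.625·cos45.7° = 1.833 m → τ = 141.5 N·m clockwise.
Worker weight 71.4×10 = 714 N at distance d → arm d·cos45.7° → τ = 714·d·0.6984 clockwise.
Wall normal N at the top has arm L sinθ = 3.757 m counterclockwise, so Στ = 0 gives N·3.757 = 141.5 + 498.7·d.
ΣFy = 0 ⇒ N_floor = 791.2 N, so the maximum friction is μ_s·N_floor = 0.52×791.2 = 411.4 N. ΣFx = 0 ⇒ N_wall = f, so at the slipping point N = 411.4 N.
Substituting: 411.4×3.757 = 141.5 + 498.7·d ⇒ d = (1546 − 141.5) / 498.7 = 2.82 m.

d ≈ 2.82 m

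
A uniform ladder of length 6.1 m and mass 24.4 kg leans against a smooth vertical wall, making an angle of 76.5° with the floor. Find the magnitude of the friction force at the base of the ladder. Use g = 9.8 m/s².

f ≈ 28.7 N

Choose the foot of the ladder as the axis so the floor normal and friction both act there and drop out.
Ladder weight 24.4×9.8 = 239.1 N acts at 3.05 m along the ladder; its horizontal arm is 3.05·cos76.5° = 0.712 m → τ = 170.2 N·m clockwise.
Wall normal N acts horizontally at the top; its moment arm is the height L sinθ = 6.1·sin76.5° = 5.931 m, counterclockwise.
Στ = 0 ⇒ N × 5.931 = 170.2 ⇒ N = 28.7 N.
ΣFx = 0: friction at the foot balances the wall's push, so f = N_wall = 28.7 N.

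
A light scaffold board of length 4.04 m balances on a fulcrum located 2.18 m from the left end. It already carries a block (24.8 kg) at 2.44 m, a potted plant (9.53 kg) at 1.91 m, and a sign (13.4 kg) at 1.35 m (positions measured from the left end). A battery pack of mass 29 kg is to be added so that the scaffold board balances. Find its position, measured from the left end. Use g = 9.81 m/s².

Taking torques about the fulcrum (at 2.18 m from the left end):
Block: 24.8 × 9.81 = 243.3 N down at 2.44 m → arm 0.26 m, τ = 243.3 × 0.26 = 63.26 N·m clockwise.
Potted plant: 9.53 × 9.81 = 93.49 N down at 1.91 m → arm 0.27 m, τ = 93.49 × 0.27 = 25.24 N·m counterclockwise.
Sign: 13.4 × 9.81 = 131.5 N down at 1.35 m → arm 0.83 m, τ = 131.5 × 0.83 = 109.1 N·m counterclockwise.
Net moment of existing loads = 71.08 N·m counterclockwise.
The battery pack weighs 29 × 9.81 = 284.5 N and must supply an equal clockwise moment, so its lever arm about the fulcrum is 71.08 / 284.5 = 0.25 m.
That puts it at 2.18 + 0.25 = 2.43 m from the left end.

x ≈ 2.43 m from the left end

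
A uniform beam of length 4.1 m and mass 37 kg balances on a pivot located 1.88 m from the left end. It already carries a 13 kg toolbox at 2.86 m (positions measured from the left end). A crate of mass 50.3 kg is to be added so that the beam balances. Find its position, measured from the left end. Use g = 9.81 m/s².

Choose the pivot (at 1.88 m from the left end) as the axis so the support reaction has zero arm there.
Beam weight: 37 × 9.81 = 363 N down at 2.05 m → arm 0.17 m, τ = 363 × 0.17 = 61.71 N·m clockwise.
Toolbox: 13 × 9.81 = 127.5 N down at 2.86 m → arm 0.98 m, τ = 127.5 × 0.98 = 125 N·m clockwise.
Net moment of existing loads = 186.7 N·m clockwise.
The crate weighs 50.3 × 9.81 = 493.4 N and must supply an equal counterclockwise moment, so its lever arm about the pivot is 186.7 / 493.4 = 0.378 m.
That puts it at 1.88 − 0.378 = 1.5 m from the left end.

x ≈ 1.5 m from the left end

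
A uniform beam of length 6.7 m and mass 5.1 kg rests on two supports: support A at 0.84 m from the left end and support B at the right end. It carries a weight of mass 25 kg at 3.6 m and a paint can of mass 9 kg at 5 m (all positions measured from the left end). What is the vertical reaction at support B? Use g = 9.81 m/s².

About support A:
Beam weight: 5.1 × 9.81 = 50.03 N down at 3.35 m → arm 2.51 m, τ = 50.03 × 2.51 = 125.6 N·m clockwise.
Weight: 25 × 9.81 = 245.2 N down at 3.6 m → arm 2.76 m, τ = 245.2 × 2.76 = 676.8 N·m clockwise.
Paint can: 9 × 9.81 = 88.29 N down at 5 m → arm 4.16 m, τ = 88.29 × 4.16 = 367.3 N·m clockwise.
Net load moment about support A = 1170 N·m clockwise.
Reaction R at support B is upward at 6.7 m, arm 5.86 m → moment R × 5.86 counterclockwise.
Setting net torque to zero: R × 5.86 = 1170 → R = 200 N.

R_B ≈ 200 N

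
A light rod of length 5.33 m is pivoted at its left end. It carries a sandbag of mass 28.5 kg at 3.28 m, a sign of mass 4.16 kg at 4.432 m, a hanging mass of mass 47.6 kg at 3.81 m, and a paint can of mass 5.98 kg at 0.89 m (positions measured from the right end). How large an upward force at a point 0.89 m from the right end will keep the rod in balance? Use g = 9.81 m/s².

Choose the left end as the axis so the unknown pivot reaction has zero arm there.
Sandbag: 28.5 × 9.81 = 279.6 N down at 3.28 m → arm 2.05 m, τ = 279.6 × 2.05 = 573.2 N·m clockwise.
Sign: 4.16 × 9.81 = 40.81 N down at 4.432 m → arm 0.898 m, τ = 40.81 × 0.898 = 36.65 N·m clockwise.
Hanging mass: 47.6 × 9.81 = 467 N down at 3.81 m → arm 1.52 m, τ = 467 × 1.52 = 709.8 N·m clockwise.
Paint can: 5.98 × 9.81 = 58.66 N down at 0.89 m → arm 4.44 m, τ = 58.66 × 4.44 = 260.5 N·m clockwise.
Net moment of the loads = 1580 N·m clockwise.
The upward force F acts at a point 0.89 m from the right end, arm 4.44 m, giving F × 4.44 counterclockwise.
For rotational equilibrium, F × 4.44 = 1580, so F = 1580 / 4.44 = 356 N.

F ≈ 356 N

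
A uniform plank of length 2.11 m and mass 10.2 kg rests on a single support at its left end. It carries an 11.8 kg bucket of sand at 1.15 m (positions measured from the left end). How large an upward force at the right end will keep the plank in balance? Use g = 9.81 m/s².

About the left end:
Beam weight: 10.2 × 9.81 = 100.1 N down at 1.055 m → arm 1.055 m, τ = 100.1 × 1.055 = 105.6 N·m clockwise.
Bucket of sand: 11.8 × 9.81 = 115.8 N down at 1.15 m → arm 1.15 m, τ = 115.8 × 1.15 = 133.2 N·m clockwise.
Net moment of the loads = 238.8 N·m clockwise.
The upward force F acts at the right end, arm 2.11 m, giving F × 2.11 counterclockwise.
Στ = 0 ⇒ F × 2.11 = 238.8 ⇒ F = 238.8 / 2.11 = 113 N.

F ≈ 113 N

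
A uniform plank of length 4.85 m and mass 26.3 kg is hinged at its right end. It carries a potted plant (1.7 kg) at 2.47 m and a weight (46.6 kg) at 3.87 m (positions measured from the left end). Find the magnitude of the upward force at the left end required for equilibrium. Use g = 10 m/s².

F ≈ 234 N

Take moments about the right end.
Beam weight: 26.3 × 10 = 263 N down at 2.425 m → arm 2.425 m, τ = 263 × 2.425 = 637.8 N·m counterclockwise.
Potted plant: 1.7 × 10 = 17 N down at 2.47 m → arm 2.38 m, τ = 17 × 2.38 = 40.46 N·m counterclockwise.
Weight: 46.6 × 10 = 466 N down at 3.87 m → arm 0.98 m, τ = 466 × 0.98 = 456.7 N·m counterclockwise.
Net moment of the loads = 1135 N·m counterclockwise.
The upward force F acts at the left end, arm 4.85 m, giving F × 4.85 clockwise.
For rotational equilibrium, F × 4.85 = 1135, so F = 1135 / 4.85 = 234 N.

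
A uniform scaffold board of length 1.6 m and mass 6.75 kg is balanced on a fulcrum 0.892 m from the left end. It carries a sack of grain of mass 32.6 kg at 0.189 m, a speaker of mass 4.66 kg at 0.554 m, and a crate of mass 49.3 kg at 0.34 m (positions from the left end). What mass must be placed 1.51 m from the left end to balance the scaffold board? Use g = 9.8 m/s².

m ≈ 84.7 kg

Taking torques about the fulcrum (at 0.892 m from the left end):
Beam weight: 6.75 × 9.8 = 66.15 N down at 0.8 m → arm 0.092 m, τ = 66.15 × 0.092 = 6.086 N·m counterclockwise.
Sack of grain: 32.6 × 9.8 = 319.5 N down at 0.189 m → arm 0.703 m, τ = 319.5 × 0.703 = 224.6 N·m counterclockwise.
Speaker: 4.66 × 9.8 = 45.67 N down at 0.554 m → arm 0.338 m, τ = 45.67 × 0.338 = 15.44 N·m counterclockwise.
Crate: 49.3 × 9.8 = 483.1 N down at 0.34 m → arm 0.552 m, τ = 483.1 × 0.552 = 266.7 N·m counterclockwise.
Net moment of known loads = 512.8 N·m counterclockwise.
An unknown mass m at 1.51 m has arm 0.618 m; its moment is m·g·0.618 clockwise.
Setting net torque to zero: m × 9.8 × 0.618 = 512.8 → m = 512.8 / (9.8 × 0.618) = 84.7 kg.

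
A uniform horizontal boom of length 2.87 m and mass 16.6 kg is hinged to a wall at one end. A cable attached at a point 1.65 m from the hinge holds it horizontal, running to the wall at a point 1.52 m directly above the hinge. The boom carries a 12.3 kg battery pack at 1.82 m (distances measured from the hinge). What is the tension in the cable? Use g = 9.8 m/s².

T ≈ 405 N

Taking torques about the hinge:
Beam weight: 16.6 × 9.8 = 162.7 N down at 1.435 m → arm 1.435 m, τ = 162.7 × 1.435 = 233.5 N·m clockwise.
Battery pack: 12.3 × 9.8 = 120.5 N down at 1.82 m → arm 1.82 m, τ = 120.5 × 1.82 = 219.3 N·m clockwise.
Total clockwise load moment = 452.8 N·m.
The cable tension T acts at 1.65 m; only its component perpendicular to the boom, T sinθ, produces torque. sinθ = h/√(h²+d²) = 1.52/√(1.52²+1.65²) = 0.6775.
Στ = 0 ⇒ T × 1.65 × 0.6775 = 452.8 ⇒ T = 452.8 / 1.118 = 405 N.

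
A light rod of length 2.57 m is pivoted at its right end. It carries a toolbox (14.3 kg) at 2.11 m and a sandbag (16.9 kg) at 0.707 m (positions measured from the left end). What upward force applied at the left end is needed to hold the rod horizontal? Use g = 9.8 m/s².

F ≈ 145 N

About the right end:
Toolbox: 14.3 × 9.8 = 140.1 N down at 2.11 m → arm 0.46 m, τ = 140.1 × 0.46 = 64.45 N·m counterclockwise.
Sandbag: 16.9 × 9.8 = 165.6 N down at 0.707 m → arm 1.863 m, τ = 165.6 × 1.863 = 308.5 N·m counterclockwise.
Net moment of the loads = 372.9 N·m counterclockwise.
The upward force F acts at the left end, arm 2.57 m, giving F × 2.57 clockwise.
For rotational equilibrium, F × 2.57 = 372.9, so F = 372.9 / 2.57 = 145 N.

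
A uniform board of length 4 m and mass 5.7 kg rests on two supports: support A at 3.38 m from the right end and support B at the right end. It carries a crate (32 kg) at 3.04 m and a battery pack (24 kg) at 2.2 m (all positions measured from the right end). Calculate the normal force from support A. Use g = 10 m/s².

About support B:
Beam weight: 5.7 × 10 = 57 N down at 2 m → arm 2 m, τ = 57 × 2 = 114 N·m counterclockwise.
Crate: 32 × 10 = 320 N down at 3.04 m → arm 3.04 m, τ = 320 × 3.04 = 972.8 N·m counterclockwise.
Battery pack: 24 × 10 = 240 N down at 2.2 m → arm 2.2 m, τ = 240 × 2.2 = 528 N·m counterclockwise.
Net load moment about support B = 1615 N·m counterclockwise.
Reaction R at support A is upward at 3.38 m, arm 3.38 m → moment R × 3.38 clockwise.
For rotational equilibrium, R × 3.38 = 1615, so R = 478 N.

R_A ≈ 478 N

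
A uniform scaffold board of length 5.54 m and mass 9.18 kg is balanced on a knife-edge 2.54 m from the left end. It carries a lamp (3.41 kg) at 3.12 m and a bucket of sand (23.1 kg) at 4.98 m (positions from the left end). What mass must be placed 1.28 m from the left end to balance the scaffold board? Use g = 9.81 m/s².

Sum moments about the knife-edge (at 2.54 m from the left end) (the support reaction has zero arm there).
Beam weight: 9.18 × 9.81 = 90.06 N down at 2.77 m → arm 0.23 m, τ = 90.06 × 0.23 = 20.71 N·m clockwise.
Lamp: 3.41 × 9.81 = 33.45 N down at 3.12 m → arm 0.58 m, τ = 33.45 × 0.58 = 19.4 N·m clockwise.
Bucket of sand: 23.1 × 9.81 = 226.6 N down at 4.98 m → arm 2.44 m, τ = 226.6 × 2.44 = 552.9 N·m clockwise.
Net moment of known loads = 593 N·m clockwise.
An unknown mass m at 1.28 m has arm 1.26 m; its moment is m·g·1.26 counterclockwise.
For rotational equilibrium, m × 9.81 × 1.26 = 593, so m = 593 / (9.81 × 1.26) = 48 kg.

m ≈ 48 kg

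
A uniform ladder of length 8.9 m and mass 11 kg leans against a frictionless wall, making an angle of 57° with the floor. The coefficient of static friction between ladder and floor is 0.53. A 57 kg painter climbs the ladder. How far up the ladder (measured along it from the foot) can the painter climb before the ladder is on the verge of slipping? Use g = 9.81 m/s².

d ≈ 7.81 m

Sum moments about the foot of the ladder (the floor normal and friction both act there and drop out).
Ladder weight 11×9.81 = 107.9 N acts at 4.45 m along the ladder; its horizontal arm is 4.45·cos57° = 2.424 m → τ = 261.5 N·m clockwise.
Painter weight 57×9.81 = 559.2 N at distance d → arm d·cos57° → τ = 559.2·d·0.5446 clockwise.
Wall normal N at the top has arm L sinθ = 7.464 m counterclockwise, so Στ = 0 gives N·7.464 = 261.5 + 304.5·d.
ΣFy = 0 ⇒ N_floor = 667.1 N, so the maximum friction is μ_s·N_floor = 0.53×667.1 = 353.6 N. ΣFx = 0 ⇒ N_wall = f, so at the slipping point N = 353.6 N.
Substituting: 353.6×7.464 = 261.5 + 304.5·d ⇒ d = (2639 − 261.5) / 304.5 = 7.81 m.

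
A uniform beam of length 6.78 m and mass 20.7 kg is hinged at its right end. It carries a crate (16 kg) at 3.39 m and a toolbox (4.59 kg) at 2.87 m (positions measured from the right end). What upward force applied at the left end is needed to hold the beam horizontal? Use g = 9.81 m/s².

F ≈ 199 N

Choose the right end as the axis so the unknown pivot reaction has zero arm there.
Beam weight: 20.7 × 9.81 = 203.1 N down at 3.39 m → arm 3.39 m, τ = 203.1 × 3.39 = 688.5 N·m counterclockwise.
Crate: 16 × 9.81 = 157 N down at 3.39 m → arm 3.39 m, τ = 157 × 3.39 = 532.2 N·m counterclockwise.
Toolbox: 4.59 × 9.81 = 45.03 N down at 2.87 m → arm 2.87 m, τ = 45.03 × 2.87 = 129.2 N·m counterclockwise.
Net moment of the loads = 1350 N·m counterclockwise.
The upward force F acts at the left end, arm 6.78 m, giving F × 6.78 clockwise.
Setting net torque to zero: F × 6.78 = 1350 → F = 1350 / 6.78 = 199 N.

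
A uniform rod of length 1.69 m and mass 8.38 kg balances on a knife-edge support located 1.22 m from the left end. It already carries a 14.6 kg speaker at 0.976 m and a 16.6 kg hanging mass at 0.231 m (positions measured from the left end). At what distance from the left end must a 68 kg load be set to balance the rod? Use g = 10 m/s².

About the knife-edge support (at 1.22 m from the left end):
Beam weight: 8.38 × 10 = 83.8 N down at 0.845 m → arm 0.375 m, τ = 83.8 × 0.375 = 31.42 N·m counterclockwise.
Speaker: 14.6 × 10 = 146 N down at 0.976 m → arm 0.244 m, τ = 146 × 0.244 = 35.62 N·m counterclockwise.
Hanging mass: 16.6 × 10 = 166 N down at 0.231 m → arm 0.989 m, τ = 166 × 0.989 = 164.2 N·m counterclockwise.
Net moment of existing loads = 231.2 N·m counterclockwise.
The load weighs 68 × 10 = 680 N and must supply an equal clockwise moment, so its lever arm about the knife-edge support is 231.2 / 680 = 0.34 m.
That puts it at 1.22 + 0.34 = 1.56 m from the left end.

x ≈ 1.56 m from the left end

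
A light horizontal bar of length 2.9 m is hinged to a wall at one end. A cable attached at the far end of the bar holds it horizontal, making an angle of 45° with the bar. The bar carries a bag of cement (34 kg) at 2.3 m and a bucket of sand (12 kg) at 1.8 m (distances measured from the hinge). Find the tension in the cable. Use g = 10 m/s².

T ≈ 487 N

Sum moments about the hinge (the unknown hinge reaction has zero arm there).
Bag of cement: 34 × 10 = 340 N down at 2.3 m → arm 2.3 m, τ = 340 × 2.3 = 782 N·m clockwise.
Bucket of sand: 12 × 10 = 120 N down at 1.8 m → arm 1.8 m, τ = 120 × 1.8 = 216 N·m clockwise.
Total clockwise load moment = 998 N·m.
The cable tension T acts at 2.9 m; only its component perpendicular to the bar, T sinθ, produces torque. sin 45° = 0.7071.
Balancing moments: T × 2.9 × 0.7071 = 998, giving T = 998 / 2.051 = 487 N.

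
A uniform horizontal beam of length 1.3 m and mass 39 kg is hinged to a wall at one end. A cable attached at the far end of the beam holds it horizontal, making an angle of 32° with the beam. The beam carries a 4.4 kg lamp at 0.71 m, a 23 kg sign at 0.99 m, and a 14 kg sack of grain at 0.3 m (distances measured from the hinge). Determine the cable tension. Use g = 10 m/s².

Taking torques about the hinge:
Beam weight: 39 × 10 = 390 N down at 0.65 m → arm 0.65 m, τ = 390 × 0.65 = 253.5 N·m clockwise.
Lamp: 4.4 × 10 = 44 N down at 0.71 m → arm 0.71 m, τ = 44 × 0.71 = 31.24 N·m clockwise.
Sign: 23 × 10 = 230 N down at 0.99 m → arm 0.99 m, τ = 230 × 0.99 = 227.7 N·m clockwise.
Sack of grain: 14 × 10 = 140 N down at 0.3 m → arm 0.3 m, τ = 140 × 0.3 = 42 N·m clockwise.
Total clockwise load moment = 554.4 N·m.
The cable tension T acts at 1.3 m; only its component perpendicular to the beam, T sinθ, produces torque. sin 32° = 0.5299.
Balancing moments: T × 1.3 × 0.5299 = 554.4, giving T = 554.4 / 0.6889 = 805 N.

T ≈ 805 N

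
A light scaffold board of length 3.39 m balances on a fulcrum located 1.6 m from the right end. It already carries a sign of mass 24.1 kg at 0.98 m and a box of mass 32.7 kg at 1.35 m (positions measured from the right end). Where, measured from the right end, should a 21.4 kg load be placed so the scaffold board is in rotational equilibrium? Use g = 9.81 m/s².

x ≈ 2.68 m from the right end

Taking torques about the fulcrum (at 1.6 m from the right end):
Sign: 24.1 × 9.81 = 236.4 N down at 0.98 m → arm 0.62 m, τ = 236.4 × 0.62 = 146.6 N·m clockwise.
Box: 32.7 × 9.81 = 320.8 N down at 1.35 m → arm 0.25 m, τ = 320.8 × 0.25 = 80.2 N·m clockwise.
Net moment of existing loads = 226.8 N·m clockwise.
The load weighs 21.4 × 9.81 = 209.9 N and must supply an equal counterclockwise moment, so its lever arm about the fulcrum is 226.8 / 209.9 = 1.08 m.
That puts it at 1.6 + 1.08 = 2.68 m from the right end.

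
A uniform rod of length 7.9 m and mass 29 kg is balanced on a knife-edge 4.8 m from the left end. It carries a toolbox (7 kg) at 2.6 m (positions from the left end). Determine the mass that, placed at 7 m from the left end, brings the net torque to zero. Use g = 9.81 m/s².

m ≈ 18.2 kg

Sum moments about the knife-edge (at 4.8 m from the left end) (the support reaction has zero arm there).
Beam weight: 29 × 9.81 = 284.5 N down at 3.95 m → arm 0.85 m, τ = 284.5 × 0.85 = 241.8 N·m counterclockwise.
Toolbox: 7 × 9.81 = 68.67 N down at 2.6 m → arm 2.2 m, τ = 68.67 × 2.2 = 151.1 N·m counterclockwise.
Net moment of known loads = 392.9 N·m counterclockwise.
An unknown mass m at 7 m has arm 2.2 m; its moment is m·g·2.2 clockwise.
Balancing moments: m × 9.81 × 2.2 = 392.9, giving m = 392.9 / (9.81 × 2.2) = 18.2 kg.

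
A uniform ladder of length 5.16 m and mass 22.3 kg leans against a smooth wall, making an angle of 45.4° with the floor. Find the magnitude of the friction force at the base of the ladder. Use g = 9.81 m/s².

Choose the foot of the ladder as the axis so the floor normal and friction both act there and drop out.
Ladder weight 22.3×9.81 = 218.8 N acts at 2.58 m along the ladder; its horizontal arm is 2.58·cos45.4° = 1.812 m → τ = 396.5 N·m clockwise.
Wall normal N acts horizontally at the top; its moment arm is the height L sinθ = 5.16·sin45.4° = 3.674 m, counterclockwise.
Setting net torque to zero: N × 3.674 = 396.5 → N = 108 N.
ΣFx = 0: friction at the foot balances the wall's push, so f = N_wall = 108 N.

f ≈ 108 N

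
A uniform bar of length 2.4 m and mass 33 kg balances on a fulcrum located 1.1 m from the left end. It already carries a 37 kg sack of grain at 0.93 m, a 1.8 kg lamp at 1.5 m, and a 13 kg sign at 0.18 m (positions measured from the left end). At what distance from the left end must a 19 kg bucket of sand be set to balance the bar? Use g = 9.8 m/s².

x ≈ 1.85 m from the left end

Choose the fulcrum (at 1.1 m from the left end) as the axis so the support reaction has zero arm there.
Beam weight: 33 × 9.8 = 323.4 N down at 1.2 m → arm 0.1 m, τ = 323.4 × 0.1 = 32.34 N·m clockwise.
Sack of grain: 37 × 9.8 = 362.6 N down at 0.93 m → arm 0.17 m, τ = 362.6 × 0.17 = 61.64 N·m counterclockwise.
Lamp: 1.8 × 9.8 = 17.64 N down at 1.5 m → arm 0.4 m, τ = 17.64 × 0.4 = 7.056 N·m clockwise.
Sign: 13 × 9.8 = 127.4 N down at 0.18 m → arm 0.92 m, τ = 127.4 × 0.92 = 117.2 N·m counterclockwise.
Net moment of existing loads = 139.4 N·m counterclockwise.
The bucket of sand weighs 19 × 9.8 = 186.2 N and must supply an equal clockwise moment, so its lever arm about the fulcrum is 139.4 / 186.2 = 0.749 m.
That puts it at 1.1 + 0.749 = 1.85 m from the left end.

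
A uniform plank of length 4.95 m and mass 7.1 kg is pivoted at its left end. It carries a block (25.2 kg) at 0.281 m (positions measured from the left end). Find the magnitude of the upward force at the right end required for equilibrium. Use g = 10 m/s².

F ≈ 49.8 N

Taking torques about the left end:
Beam weight: 7.1 × 10 = 71 N down at 2.475 m → arm 2.475 m, τ = 71 × 2.475 = 175.7 N·m clockwise.
Block: 25.2 × 10 = 252 N down at 0.281 m → arm 0.281 m, τ = 252 × 0.281 = 70.81 N·m clockwise.
Net moment of the loads = 246.5 N·m clockwise.
The upward force F acts at the right end, arm 4.95 m, giving F × 4.95 counterclockwise.
Setting net torque to zero: F × 4.95 = 246.5 → F = 246.5 / 4.95 = 49.8 N.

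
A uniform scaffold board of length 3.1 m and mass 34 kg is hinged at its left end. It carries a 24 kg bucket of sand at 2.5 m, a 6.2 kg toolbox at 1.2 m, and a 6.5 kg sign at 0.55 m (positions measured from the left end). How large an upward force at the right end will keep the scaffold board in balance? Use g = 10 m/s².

F ≈ 399 N

Take moments about the left end.
Beam weight: 34 × 10 = 340 N down at 1.55 m → arm 1.55 m, τ = 340 × 1.55 = 527 N·m clockwise.
Bucket of sand: 24 × 10 = 240 N down at 2.5 m → arm 2.5 m, τ = 240 × 2.5 = 600 N·m clockwise.
Toolbox: 6.2 × 10 = 62 N down at 1.2 m → arm 1.2 m, τ = 62 × 1.2 = 74.4 N·m clockwise.
Sign: 6.5 × 10 = 65 N down at 0.55 m → arm 0.55 m, τ = 65 × 0.55 = 35.75 N·m clockwise.
Net moment of the loads = 1237 N·m clockwise.
The upward force F acts at the right end, arm 3.1 m, giving F × 3.1 counterclockwise.
For rotational equilibrium, F × 3.1 = 1237, so F = 1237 / 3.1 = 399 N.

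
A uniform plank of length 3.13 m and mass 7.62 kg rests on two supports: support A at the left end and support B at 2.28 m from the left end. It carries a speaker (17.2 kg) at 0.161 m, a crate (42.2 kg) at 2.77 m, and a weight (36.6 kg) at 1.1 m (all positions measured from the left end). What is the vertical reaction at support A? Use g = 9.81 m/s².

R_A ≈ 277 N

Sum moments about support B (its reaction then has zero moment arm).
Beam weight: 7.62 × 9.81 = 74.75 N down at 1.565 m → arm 0.715 m, τ = 74.75 × 0.715 = 53.45 N·m counterclockwise.
Speaker: 17.2 × 9.81 = 168.7 N down at 0.161 m → arm 2.119 m, τ = 168.7 × 2.119 = 357.5 N·m counterclockwise.
Crate: 42.2 × 9.81 = 414 N down at 2.77 m → arm 0.49 m, τ = 414 × 0.49 = 202.9 N·m clockwise.
Weight: 36.6 × 9.81 = 359 N down at 1.1 m → arm 1.18 m, τ = 359 × 1.18 = 423.6 N·m counterclockwise.
Net load moment about support B = 631.6 N·m counterclockwise.
Reaction R at support A is upward at 0 m, arm 2.28 m → moment R × 2.28 clockwise.
Balancing moments: R × 2.28 = 631.6, giving R = 277 N.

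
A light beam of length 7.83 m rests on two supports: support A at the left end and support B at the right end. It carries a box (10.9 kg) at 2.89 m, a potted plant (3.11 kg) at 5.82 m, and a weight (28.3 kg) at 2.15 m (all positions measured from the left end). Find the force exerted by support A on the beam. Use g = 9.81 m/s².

About support B:
Box: 10.9 × 9.81 = 106.9 N down at 2.89 m → arm 4.94 m, τ = 106.9 × 4.94 = 528.1 N·m counterclockwise.
Potted plant: 3.11 × 9.81 = 30.51 N down at 5.82 m → arm 2.01 m, τ = 30.51 × 2.01 = 61.33 N·m counterclockwise.
Weight: 28.3 × 9.81 = 277.6 N down at 2.15 m → arm 5.68 m, τ = 277.6 × 5.68 = 1577 N·m counterclockwise.
Net load moment about support B = 2166 N·m counterclockwise.
Reaction R at support A is upward at 0 m, arm 7.83 m → moment R × 7.83 clockwise.
Στ = 0 ⇒ R × 7.83 = 2166 ⇒ R = 277 N.

R_A ≈ 277 N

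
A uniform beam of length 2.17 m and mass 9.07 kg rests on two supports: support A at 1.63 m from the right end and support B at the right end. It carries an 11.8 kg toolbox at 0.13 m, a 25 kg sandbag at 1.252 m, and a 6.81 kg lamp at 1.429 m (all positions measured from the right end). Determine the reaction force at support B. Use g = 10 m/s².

R_B ≈ 205 N

Sum moments about support A (its reaction then has zero moment arm).
Beam weight: 9.07 × 10 = 90.7 N down at 1.085 m → arm 0.545 m, τ = 90.7 × 0.545 = 49.43 N·m clockwise.
Toolbox: 11.8 × 10 = 118 N down at 0.13 m → arm 1.5 m, τ = 118 × 1.5 = 177 N·m clockwise.
Sandbag: 25 × 10 = 250 N down at 1.252 m → arm 0.378 m, τ = 250 × 0.378 = 94.5 N·m clockwise.
Lamp: 6.81 × 10 = 68.1 N down at 1.429 m → arm 0.201 m, τ = 68.1 × 0.201 = 13.69 N·m clockwise.
Net load moment about support A = 334.6 N·m clockwise.
Reaction R at support B is upward at 0 m, arm 1.63 m → moment R × 1.63 counterclockwise.
Balancing moments: R × 1.63 = 334.6, giving R = 205 N.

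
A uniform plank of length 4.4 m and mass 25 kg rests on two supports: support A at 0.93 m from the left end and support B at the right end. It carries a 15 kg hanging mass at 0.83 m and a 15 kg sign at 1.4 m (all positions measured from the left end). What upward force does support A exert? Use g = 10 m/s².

Sum moments about support B (its reaction then has zero moment arm).
Beam weight: 25 × 10 = 250 N down at 2.2 m → arm 2.2 m, τ = 250 × 2.2 = 550 N·m counterclockwise.
Hanging mass: 15 × 10 = 150 N down at 0.83 m → arm 3.57 m, τ = 150 × 3.57 = 535.5 N·m counterclockwise.
Sign: 15 × 10 = 150 N down at 1.4 m → arm 3 m, τ = 150 × 3 = 450 N·m counterclockwise.
Net load moment about support B = 1536 N·m counterclockwise.
Reaction R at support A is upward at 0.93 m, arm 3.47 m → moment R × 3.47 clockwise.
Στ = 0 ⇒ R × 3.47 = 1536 ⇒ R = 443 N.

R_A ≈ 443 N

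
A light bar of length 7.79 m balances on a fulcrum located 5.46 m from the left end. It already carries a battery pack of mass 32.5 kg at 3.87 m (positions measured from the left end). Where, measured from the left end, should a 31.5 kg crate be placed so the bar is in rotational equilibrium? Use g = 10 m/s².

x ≈ 7.1 m from the left end

Sum moments about the fulcrum (at 5.46 m from the left end) (the support reaction has zero arm there).
Battery pack: 32.5 × 10 = 325 N down at 3.87 m → arm 1.59 m, τ = 325 × 1.59 = 516.8 N·m counterclockwise.
Net moment of existing loads = 516.8 N·m counterclockwise.
The crate weighs 31.5 × 10 = 315 N and must supply an equal clockwise moment, so its lever arm about the fulcrum is 516.8 / 315 = 1.64 m.
That puts it at 5.46 + 1.64 = 7.1 m from the left end.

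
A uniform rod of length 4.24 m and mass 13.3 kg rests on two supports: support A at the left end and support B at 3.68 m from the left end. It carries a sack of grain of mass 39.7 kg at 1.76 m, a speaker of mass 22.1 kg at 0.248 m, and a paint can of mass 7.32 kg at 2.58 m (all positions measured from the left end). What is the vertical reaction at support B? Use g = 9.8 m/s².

R_B ≈ 326 N

Taking torques about support A:
Beam weight: 13.3 × 9.8 = 130.3 N down at 2.12 m → arm 2.12 m, τ = 130.3 × 2.12 = 276.2 N·m clockwise.
Sack of grain: 39.7 × 9.8 = 389.1 N down at 1.76 m → arm 1.76 m, τ = 389.1 × 1.76 = 684.8 N·m clockwise.
Speaker: 22.1 × 9.8 = 216.6 N down at 0.248 m → arm 0.248 m, τ = 216.6 × 0.248 = 53.72 N·m clockwise.
Paint can: 7.32 × 9.8 = 71.74 N down at 2.58 m → arm 2.58 m, τ = 71.74 × 2.58 = 185.1 N·m clockwise.
Net load moment about support A = 1200 N·m clockwise.
Reaction R at support B is upward at 3.68 m, arm 3.68 m → moment R × 3.68 counterclockwise.
Balancing moments: R × 3.68 = 1200, giving R = 326 N.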